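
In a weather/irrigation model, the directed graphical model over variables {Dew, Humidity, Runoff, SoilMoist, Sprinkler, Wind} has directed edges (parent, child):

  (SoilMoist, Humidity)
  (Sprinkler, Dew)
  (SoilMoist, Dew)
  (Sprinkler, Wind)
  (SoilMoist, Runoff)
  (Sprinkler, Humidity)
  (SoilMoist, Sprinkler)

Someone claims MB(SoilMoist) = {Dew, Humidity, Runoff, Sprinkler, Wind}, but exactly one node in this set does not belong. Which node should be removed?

Wind

By definition, MB(SoilMoist) is built from SoilMoist's parents, SoilMoist's children, and the co-parents of SoilMoist.
SoilMoist's children: Dew, Humidity, Runoff, Sprinkler.
SoilMoist has no parents.
For each child, the remaining parents (spouses of SoilMoist):
  Sprinkler: no additional parents.
  Dew also has parent Sprinkler.
  Runoff has no other parent.
  Humidity's other parent is Sprinkler.
MB(SoilMoist) = {Dew, Humidity, Runoff, Sprinkler}.
Wind is neither a parent, child, nor co-parent of SoilMoist, so it does not belong.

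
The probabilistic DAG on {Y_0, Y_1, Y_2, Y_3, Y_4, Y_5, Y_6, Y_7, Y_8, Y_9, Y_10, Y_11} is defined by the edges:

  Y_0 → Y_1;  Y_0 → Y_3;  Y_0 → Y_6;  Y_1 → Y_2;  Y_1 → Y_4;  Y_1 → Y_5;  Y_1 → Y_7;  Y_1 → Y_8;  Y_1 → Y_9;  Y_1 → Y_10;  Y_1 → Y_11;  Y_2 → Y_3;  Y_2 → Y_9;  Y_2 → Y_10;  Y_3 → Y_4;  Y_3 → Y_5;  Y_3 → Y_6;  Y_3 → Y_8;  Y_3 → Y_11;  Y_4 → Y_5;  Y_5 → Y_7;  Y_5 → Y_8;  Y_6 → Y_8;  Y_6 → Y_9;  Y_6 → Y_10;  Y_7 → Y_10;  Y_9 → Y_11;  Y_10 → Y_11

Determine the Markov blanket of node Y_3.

{Y_0, Y_1, Y_2, Y_4, Y_5, Y_6, Y_8, Y_9, Y_10, Y_11}

By definition, MB(Y_3) is built from Y_3's parents, Y_3's children, and the co-parents of Y_3.
Parents of Y_3: Y_0, Y_2.
Ch(Y_3) = {Y_4, Y_5, Y_6, Y_8, Y_11}.
Parents of each child, excluding Y_3:
  Y_4: Y_1
  Y_5: Y_1, Y_4
  Y_6: Y_0
  Y_8: Y_1, Y_5, Y_6
  Y_11: Y_1, Y_9, Y_10
MB(Y_3) = {Y_0, Y_1, Y_2, Y_4, Y_5, Y_6, Y_8, Y_9, Y_10, Y_11}.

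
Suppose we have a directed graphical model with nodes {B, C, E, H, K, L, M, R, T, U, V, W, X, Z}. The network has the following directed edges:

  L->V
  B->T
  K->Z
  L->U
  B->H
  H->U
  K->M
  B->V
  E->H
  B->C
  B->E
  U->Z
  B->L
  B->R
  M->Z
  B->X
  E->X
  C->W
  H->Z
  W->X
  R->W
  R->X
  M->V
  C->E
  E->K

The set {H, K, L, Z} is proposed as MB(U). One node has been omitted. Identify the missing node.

U's children: Z.
Parents of U: H, L.
Co-parents of U (other parents of its children):
  Z's other parents are H, K, M.
MB(U) = {H, K, L, M, Z}.
Comparing with the claimed set, M is missing.

M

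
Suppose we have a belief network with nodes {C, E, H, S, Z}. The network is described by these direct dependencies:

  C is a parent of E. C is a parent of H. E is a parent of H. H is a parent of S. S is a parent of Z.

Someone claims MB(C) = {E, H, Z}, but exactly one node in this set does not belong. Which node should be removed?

Z

By definition, MB(C) is built from C's parents, C's children, and the co-parents of C.
Children of C: E, H.
Pa(C) = {}.
For each child, the remaining parents (spouses of C):
  E: no additional parents.
  H's other parent is E.
MB(C) = {E, H}.
Z is neither a parent, child, nor co-parent of C, so it does not belong.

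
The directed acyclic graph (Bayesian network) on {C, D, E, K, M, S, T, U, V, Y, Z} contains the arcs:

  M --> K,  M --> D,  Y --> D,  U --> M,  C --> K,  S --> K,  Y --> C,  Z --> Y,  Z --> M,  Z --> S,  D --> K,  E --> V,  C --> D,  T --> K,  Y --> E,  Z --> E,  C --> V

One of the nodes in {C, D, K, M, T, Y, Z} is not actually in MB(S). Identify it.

Y

S's children: K.
S has parent Z.
For each child, the remaining parents (spouses of S):
  K also has parents C, D, M, T.
MB(S) = {C, D, K, M, T, Z}.
Y is neither a parent, child, nor co-parent of S, so it does not belong.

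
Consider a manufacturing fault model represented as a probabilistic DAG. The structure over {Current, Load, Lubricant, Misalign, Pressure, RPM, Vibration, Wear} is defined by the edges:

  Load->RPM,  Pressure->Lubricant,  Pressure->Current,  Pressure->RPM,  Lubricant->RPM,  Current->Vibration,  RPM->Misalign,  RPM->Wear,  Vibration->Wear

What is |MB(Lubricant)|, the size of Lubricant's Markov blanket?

3

By definition, MB(Lubricant) is built from Lubricant's parents, Lubricant's children, and the co-parents of Lubricant.
Ch(Lubricant) = {RPM}.
Lubricant's parents: Pressure.
Co-parents of Lubricant (other parents of its children):
  RPM: Load, Pressure
MB(Lubricant) = {Load, Pressure, RPM}, which has 3 nodes.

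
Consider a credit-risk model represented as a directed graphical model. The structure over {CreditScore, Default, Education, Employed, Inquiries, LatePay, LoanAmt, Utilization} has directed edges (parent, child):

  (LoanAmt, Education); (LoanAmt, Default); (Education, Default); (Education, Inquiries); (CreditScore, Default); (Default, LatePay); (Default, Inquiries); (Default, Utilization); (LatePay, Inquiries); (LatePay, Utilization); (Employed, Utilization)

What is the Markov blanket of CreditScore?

{Default, Education, LoanAmt}

Children of CreditScore: Default.
Parents of CreditScore: none.
Parents of each child, excluding CreditScore:
  Default: Education, LoanAmt
So the Markov blanket of CreditScore is {Default, Education, LoanAmt}.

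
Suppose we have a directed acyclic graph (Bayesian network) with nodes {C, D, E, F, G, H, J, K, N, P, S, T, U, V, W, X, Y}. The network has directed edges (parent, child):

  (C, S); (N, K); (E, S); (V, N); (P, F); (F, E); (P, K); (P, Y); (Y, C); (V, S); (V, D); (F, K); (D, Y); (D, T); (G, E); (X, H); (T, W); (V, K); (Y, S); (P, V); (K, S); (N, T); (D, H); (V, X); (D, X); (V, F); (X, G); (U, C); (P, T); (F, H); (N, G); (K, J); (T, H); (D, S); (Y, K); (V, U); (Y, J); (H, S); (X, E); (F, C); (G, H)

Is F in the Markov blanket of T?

Yes

F is a co-parent of T: both are parents of H.
So F ∈ MB(T).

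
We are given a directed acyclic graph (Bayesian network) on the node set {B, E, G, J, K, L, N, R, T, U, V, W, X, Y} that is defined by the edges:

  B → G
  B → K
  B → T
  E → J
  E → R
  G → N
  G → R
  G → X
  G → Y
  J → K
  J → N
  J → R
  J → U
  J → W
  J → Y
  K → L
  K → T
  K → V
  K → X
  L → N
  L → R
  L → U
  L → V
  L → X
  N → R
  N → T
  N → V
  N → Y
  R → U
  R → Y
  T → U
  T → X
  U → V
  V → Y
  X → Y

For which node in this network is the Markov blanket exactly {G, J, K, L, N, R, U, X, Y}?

The target node must have every member of {G, J, K, L, N, R, U, X, Y} as a parent, child, or co-parent, and no others.
Parents of V: K, L, N, U; children: Y; co-parents: G, J, N, R, X.
These exactly cover the given set, so the node is V.

V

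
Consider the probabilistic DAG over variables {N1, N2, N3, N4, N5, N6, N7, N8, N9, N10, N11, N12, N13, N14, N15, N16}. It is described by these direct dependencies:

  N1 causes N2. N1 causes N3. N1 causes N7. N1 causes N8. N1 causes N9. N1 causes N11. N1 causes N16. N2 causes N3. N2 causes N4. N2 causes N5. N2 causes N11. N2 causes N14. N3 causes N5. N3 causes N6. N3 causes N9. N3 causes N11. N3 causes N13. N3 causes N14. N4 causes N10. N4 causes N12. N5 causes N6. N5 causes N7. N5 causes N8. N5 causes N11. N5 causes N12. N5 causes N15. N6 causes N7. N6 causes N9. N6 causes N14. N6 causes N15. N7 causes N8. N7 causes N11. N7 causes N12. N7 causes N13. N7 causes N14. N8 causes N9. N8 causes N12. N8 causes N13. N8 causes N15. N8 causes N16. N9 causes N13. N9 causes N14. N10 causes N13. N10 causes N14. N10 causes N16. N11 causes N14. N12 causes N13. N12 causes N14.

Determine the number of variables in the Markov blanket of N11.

10

Pa(N11) = {N1, N2, N3, N5, N7}.
Children of N11: N14.
For each child, the remaining parents (spouses of N11):
  N14 also has parents N2, N3, N6, N7, N9, N10, N12.
MB(N11) = {N1, N2, N3, N5, N6, N7, N9, N10, N12, N14}, which has 10 nodes.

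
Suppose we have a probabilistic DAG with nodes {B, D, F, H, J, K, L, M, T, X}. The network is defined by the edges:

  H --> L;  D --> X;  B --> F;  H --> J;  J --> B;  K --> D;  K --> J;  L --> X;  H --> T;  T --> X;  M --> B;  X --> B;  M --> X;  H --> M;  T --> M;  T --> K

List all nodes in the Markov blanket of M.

{B, D, H, J, L, T, X}

M has parents H, T.
Children of M: B, X.
For each child, the remaining parents (spouses of M):
  X also has parents D, L, T.
  B's other parents are J, X.
MB(M) = {B, D, H, J, L, T, X}.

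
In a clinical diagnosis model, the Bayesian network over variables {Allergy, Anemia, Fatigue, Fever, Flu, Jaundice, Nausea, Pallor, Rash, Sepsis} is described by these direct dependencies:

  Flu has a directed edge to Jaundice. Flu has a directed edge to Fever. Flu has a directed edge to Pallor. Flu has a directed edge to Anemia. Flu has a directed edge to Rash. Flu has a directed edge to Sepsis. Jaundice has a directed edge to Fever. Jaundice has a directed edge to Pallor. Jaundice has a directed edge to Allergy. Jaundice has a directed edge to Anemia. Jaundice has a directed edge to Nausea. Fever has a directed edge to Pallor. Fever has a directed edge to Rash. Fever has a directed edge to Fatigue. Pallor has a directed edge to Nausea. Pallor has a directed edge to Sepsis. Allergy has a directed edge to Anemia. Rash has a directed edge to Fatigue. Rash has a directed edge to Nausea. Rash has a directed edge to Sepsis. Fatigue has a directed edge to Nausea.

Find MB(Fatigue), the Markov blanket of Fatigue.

{Fever, Jaundice, Nausea, Pallor, Rash}

A node's Markov blanket = Pa ∪ Ch ∪ (parents of Ch other than the node itself).
Pa(Fatigue) = {Fever, Rash}.
Fatigue's children: Nausea.
Other parents of Fatigue's children:
  parents(Nausea) \ {Fatigue} = {Jaundice, Pallor, Rash}.
MB(Fatigue) = {Fever, Jaundice, Nausea, Pallor, Rash}.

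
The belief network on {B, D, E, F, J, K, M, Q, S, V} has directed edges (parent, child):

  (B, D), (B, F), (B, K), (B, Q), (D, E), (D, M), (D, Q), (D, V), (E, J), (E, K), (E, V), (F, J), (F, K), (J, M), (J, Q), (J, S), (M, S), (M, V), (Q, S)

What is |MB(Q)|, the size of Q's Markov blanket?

Parents of Q: B, D, J.
Q's children: S.
Parents of each child, excluding Q:
  S's other parents are J, M.
MB(Q) = {B, D, J, M, S}, which has 5 nodes.

5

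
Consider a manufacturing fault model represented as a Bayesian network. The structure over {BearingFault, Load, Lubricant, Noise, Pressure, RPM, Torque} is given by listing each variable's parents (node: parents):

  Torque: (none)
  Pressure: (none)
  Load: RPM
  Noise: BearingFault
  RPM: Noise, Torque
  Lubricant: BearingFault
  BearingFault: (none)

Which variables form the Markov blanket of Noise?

{BearingFault, RPM, Torque}

By definition, MB(Noise) is built from Noise's parents, Noise's children, and the co-parents of Noise.
Pa(Noise) = {BearingFault}.
Noise's children: RPM.
Parents of each child, excluding Noise:
  RPM: Torque
Taking the union gives {BearingFault, RPM, Torque}.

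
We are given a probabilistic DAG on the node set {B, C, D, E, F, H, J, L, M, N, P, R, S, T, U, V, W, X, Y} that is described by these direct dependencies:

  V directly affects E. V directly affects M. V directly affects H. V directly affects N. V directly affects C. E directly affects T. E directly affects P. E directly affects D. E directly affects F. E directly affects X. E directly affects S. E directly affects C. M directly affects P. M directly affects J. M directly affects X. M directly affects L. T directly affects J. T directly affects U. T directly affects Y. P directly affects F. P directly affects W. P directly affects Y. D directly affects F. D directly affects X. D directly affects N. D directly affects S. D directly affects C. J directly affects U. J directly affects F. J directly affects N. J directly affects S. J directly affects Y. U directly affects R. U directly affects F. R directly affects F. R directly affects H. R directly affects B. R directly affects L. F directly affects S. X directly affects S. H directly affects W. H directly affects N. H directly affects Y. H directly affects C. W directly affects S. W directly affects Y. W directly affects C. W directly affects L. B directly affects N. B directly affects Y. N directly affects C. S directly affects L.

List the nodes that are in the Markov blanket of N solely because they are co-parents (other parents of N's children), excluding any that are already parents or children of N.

Children of N: C.
  parents(C) \ {N} = {D, E, H, V, W}.
Excluding nodes already adjacent to N (B, C, D, H, J, V), the co-parent-only contribution is {E, W}.

{E, W}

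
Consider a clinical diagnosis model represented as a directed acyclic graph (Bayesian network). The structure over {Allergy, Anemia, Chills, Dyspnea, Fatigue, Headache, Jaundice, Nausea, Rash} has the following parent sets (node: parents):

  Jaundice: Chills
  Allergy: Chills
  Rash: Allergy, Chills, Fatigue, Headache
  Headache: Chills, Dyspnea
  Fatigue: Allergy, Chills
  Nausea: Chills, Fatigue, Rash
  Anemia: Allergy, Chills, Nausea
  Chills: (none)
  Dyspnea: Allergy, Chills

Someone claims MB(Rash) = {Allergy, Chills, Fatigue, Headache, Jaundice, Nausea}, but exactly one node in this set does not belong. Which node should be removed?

Parents of Rash: Allergy, Chills, Fatigue, Headache.
Children of Rash: Nausea.
For each child, the remaining parents (spouses of Rash):
  parents(Nausea) \ {Rash} = {Chills, Fatigue}.
MB(Rash) = {Allergy, Chills, Fatigue, Headache, Nausea}.
Jaundice is neither a parent, child, nor co-parent of Rash, so it does not belong.

Jaundice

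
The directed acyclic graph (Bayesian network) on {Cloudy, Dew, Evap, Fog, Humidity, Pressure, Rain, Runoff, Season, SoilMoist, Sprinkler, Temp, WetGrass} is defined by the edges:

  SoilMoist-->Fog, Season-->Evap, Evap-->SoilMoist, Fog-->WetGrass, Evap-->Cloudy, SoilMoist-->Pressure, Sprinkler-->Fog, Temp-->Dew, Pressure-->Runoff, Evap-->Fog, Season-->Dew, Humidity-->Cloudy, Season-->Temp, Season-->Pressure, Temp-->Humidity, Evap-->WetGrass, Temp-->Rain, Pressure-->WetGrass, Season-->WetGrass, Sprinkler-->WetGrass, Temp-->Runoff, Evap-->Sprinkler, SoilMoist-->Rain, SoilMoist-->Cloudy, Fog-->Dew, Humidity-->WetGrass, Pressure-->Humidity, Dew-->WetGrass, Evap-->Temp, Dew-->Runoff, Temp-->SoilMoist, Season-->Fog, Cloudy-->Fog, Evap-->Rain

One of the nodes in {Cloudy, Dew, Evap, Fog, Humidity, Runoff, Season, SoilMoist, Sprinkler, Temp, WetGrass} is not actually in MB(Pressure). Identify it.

A node's Markov blanket = Pa ∪ Ch ∪ (parents of Ch other than the node itself).
Ch(Pressure) = {Humidity, Runoff, WetGrass}.
Parents of Pressure: Season, SoilMoist.
Parents of each child, excluding Pressure:
  Humidity's other parent is Temp.
  WetGrass also has parents Dew, Evap, Fog, Humidity, Season, Sprinkler.
  Runoff's other parents are Dew, Temp.
MB(Pressure) = {Dew, Evap, Fog, Humidity, Runoff, Season, SoilMoist, Sprinkler, Temp, WetGrass}.
Cloudy is neither a parent, child, nor co-parent of Pressure, so it does not belong.

Cloudy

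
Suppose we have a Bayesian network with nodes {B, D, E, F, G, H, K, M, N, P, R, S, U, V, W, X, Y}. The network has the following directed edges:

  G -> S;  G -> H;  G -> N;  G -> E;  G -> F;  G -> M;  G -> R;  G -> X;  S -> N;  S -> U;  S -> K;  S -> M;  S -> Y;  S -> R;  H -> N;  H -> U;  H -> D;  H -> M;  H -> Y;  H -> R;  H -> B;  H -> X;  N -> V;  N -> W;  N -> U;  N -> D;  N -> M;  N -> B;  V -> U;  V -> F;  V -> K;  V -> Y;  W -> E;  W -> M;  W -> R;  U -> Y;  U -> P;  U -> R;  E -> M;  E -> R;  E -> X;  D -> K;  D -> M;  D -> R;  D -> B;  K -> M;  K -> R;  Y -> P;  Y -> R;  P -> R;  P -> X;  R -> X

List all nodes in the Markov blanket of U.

{D, E, G, H, K, N, P, R, S, V, W, Y}

By definition, MB(U) is built from U's parents, U's children, and the co-parents of U.
Parents of U: H, N, S, V.
U has children P, R, Y.
Parents of each child, excluding U:
  Y: H, S, V
  P: Y
  R: D, E, G, H, K, P, S, W, Y
MB(U) = {D, E, G, H, K, N, P, R, S, V, W, Y}.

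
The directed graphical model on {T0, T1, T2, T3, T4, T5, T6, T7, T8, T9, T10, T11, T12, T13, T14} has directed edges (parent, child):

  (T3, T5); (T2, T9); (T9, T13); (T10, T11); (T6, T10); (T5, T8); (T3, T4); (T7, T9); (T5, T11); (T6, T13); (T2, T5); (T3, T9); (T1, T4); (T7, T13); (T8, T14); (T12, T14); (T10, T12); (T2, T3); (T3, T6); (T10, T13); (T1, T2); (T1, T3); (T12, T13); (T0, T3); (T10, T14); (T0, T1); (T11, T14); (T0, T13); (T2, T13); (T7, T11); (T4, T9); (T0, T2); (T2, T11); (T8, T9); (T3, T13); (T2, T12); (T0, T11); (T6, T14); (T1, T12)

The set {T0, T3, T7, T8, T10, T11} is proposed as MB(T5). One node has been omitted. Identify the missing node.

A node's Markov blanket = Pa ∪ Ch ∪ (parents of Ch other than the node itself).
T5 has children T8, T11.
Parents of T5: T2, T3.
Parents of each child, excluding T5:
  T8: —
  T11: T0, T2, T7, T10
MB(T5) = {T0, T2, T3, T7, T8, T10, T11}.
Comparing with the claimed set, T2 is missing.

T2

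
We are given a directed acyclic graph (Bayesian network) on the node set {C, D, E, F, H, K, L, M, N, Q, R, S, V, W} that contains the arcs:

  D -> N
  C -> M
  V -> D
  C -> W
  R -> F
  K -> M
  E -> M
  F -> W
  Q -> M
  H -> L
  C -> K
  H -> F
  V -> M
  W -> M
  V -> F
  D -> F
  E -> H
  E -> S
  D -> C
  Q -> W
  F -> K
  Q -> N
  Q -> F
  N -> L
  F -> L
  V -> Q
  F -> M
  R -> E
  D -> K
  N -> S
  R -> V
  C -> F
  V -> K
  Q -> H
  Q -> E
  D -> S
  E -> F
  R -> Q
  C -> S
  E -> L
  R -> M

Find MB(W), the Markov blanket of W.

{C, E, F, K, M, Q, R, V}

By definition, MB(W) is built from W's parents, W's children, and the co-parents of W.
Pa(W) = {C, F, Q}.
Ch(W) = {M}.
Parents of each child, excluding W:
  M also has parents C, E, F, K, Q, R, V.
Union: {C, F, Q} ∪ {M} ∪ {C, E, F, K, Q, R, V} = {C, E, F, K, M, Q, R, V}.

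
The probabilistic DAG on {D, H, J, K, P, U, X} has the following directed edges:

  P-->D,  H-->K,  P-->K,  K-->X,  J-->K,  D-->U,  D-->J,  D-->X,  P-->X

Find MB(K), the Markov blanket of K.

{D, H, J, P, X}

K's parents: H, J, P.
Ch(K) = {X}.
Other parents of K's children:
  X's other parents are D, P.
So the Markov blanket of K is {D, H, J, P, X}.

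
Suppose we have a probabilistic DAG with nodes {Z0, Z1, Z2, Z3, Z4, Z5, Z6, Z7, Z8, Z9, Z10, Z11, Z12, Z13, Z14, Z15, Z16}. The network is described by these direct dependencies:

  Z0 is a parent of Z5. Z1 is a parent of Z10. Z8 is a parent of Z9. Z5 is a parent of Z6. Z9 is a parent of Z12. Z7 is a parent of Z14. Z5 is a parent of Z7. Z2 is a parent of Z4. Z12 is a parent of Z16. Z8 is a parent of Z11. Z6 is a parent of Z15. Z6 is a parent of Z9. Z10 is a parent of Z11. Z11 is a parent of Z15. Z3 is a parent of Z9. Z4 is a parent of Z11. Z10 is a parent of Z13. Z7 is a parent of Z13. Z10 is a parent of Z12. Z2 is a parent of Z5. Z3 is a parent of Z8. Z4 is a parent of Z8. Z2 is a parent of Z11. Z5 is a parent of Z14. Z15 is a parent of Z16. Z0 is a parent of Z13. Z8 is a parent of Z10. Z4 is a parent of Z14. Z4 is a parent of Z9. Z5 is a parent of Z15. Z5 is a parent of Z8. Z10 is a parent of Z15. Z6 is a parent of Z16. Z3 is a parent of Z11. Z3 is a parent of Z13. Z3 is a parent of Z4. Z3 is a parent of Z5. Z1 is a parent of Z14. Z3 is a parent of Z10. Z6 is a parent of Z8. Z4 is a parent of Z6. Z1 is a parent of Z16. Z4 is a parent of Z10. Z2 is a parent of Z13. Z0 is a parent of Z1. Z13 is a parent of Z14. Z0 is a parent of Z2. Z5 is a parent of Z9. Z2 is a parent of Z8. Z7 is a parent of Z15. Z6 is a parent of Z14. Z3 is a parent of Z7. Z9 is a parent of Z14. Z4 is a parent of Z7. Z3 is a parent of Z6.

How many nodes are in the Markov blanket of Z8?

The Markov blanket of a node is its parents, its children, and the other parents of its children.
Z8 has children Z9, Z10, Z11.
Parents of Z8: Z2, Z3, Z4, Z5, Z6.
Parents of each child, excluding Z8:
  Z9 also has parents Z3, Z4, Z5, Z6.
  Z10 also has parents Z1, Z3, Z4.
  Z11's other parents are Z2, Z3, Z4, Z10.
MB(Z8) = {Z1, Z2, Z3, Z4, Z5, Z6, Z9, Z10, Z11}, which has 9 nodes.

9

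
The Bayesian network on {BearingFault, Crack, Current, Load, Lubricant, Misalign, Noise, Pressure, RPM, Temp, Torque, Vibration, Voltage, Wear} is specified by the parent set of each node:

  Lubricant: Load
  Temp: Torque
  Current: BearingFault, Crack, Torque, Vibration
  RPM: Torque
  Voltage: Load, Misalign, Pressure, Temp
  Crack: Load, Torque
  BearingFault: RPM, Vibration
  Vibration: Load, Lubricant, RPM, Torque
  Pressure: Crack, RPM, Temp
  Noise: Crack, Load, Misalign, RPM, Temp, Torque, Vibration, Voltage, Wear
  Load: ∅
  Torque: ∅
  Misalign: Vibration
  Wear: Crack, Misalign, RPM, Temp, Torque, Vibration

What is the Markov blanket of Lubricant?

Pa(Lubricant) = {Load}.
Lubricant's children: Vibration.
Other parents of Lubricant's children:
  parents(Vibration) \ {Lubricant} = {Load, RPM, Torque}.
Union: {Load} ∪ {Vibration} ∪ {Load, RPM, Torque} = {Load, RPM, Torque, Vibration}.

{Load, RPM, Torque, Vibration}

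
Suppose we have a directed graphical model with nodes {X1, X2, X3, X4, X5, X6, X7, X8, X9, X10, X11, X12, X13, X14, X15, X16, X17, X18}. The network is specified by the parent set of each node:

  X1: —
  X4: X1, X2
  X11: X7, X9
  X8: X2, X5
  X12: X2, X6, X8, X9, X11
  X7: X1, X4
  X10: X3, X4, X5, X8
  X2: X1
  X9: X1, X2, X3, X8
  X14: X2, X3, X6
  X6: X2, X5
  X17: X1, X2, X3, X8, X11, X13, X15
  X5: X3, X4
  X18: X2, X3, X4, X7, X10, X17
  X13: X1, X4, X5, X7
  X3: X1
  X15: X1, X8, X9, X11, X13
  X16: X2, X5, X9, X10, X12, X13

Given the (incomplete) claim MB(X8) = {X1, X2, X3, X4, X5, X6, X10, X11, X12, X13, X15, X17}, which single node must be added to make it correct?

X9

Parents of X8: X2, X5.
Ch(X8) = {X9, X10, X12, X15, X17}.
Parents of each child, excluding X8:
  X9 also has parents X1, X2, X3.
  X10's other parents are X3, X4, X5.
  X12 also has parents X2, X6, X9, X11.
  X15 also has parents X1, X9, X11, X13.
  X17 also has parents X1, X2, X3, X11, X13, X15.
MB(X8) = {X1, X2, X3, X4, X5, X6, X9, X10, X11, X12, X13, X15, X17}.
Comparing with the claimed set, X9 is missing.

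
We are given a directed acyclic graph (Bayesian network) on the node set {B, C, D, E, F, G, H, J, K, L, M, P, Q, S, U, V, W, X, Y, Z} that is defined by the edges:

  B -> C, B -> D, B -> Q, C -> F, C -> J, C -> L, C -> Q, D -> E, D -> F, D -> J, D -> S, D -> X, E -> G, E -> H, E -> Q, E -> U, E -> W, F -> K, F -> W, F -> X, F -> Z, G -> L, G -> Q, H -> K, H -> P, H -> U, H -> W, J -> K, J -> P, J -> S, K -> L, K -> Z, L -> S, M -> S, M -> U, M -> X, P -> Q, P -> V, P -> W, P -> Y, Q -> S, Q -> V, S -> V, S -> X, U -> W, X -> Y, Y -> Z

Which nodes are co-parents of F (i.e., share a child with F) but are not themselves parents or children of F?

{E, H, J, M, P, S, U, Y}

Children of F: K, W, X, Z.
  K also has parents H, J.
  W also has parents E, H, P, U.
  X's other parents are D, M, S.
  parents(Z) \ {F} = {K, Y}.
Excluding nodes already adjacent to F (C, D, K, W, X, Z), the co-parent-only contribution is {E, H, J, M, P, S, U, Y}.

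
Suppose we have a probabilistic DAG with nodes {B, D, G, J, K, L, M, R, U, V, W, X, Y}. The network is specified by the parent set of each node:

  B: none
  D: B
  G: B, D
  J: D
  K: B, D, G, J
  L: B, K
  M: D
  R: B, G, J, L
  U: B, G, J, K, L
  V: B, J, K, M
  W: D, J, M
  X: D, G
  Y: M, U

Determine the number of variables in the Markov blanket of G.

Recall MB(v) = parents ∪ children ∪ spouses, where spouses are the other parents of v's children.
G has children K, R, U, X.
G has parents B, D.
Other parents of G's children:
  K also has parents B, D, J.
  R's other parents are B, J, L.
  U also has parents B, J, K, L.
  X's other parent is D.
MB(G) = {B, D, J, K, L, R, U, X}, which has 8 nodes.

8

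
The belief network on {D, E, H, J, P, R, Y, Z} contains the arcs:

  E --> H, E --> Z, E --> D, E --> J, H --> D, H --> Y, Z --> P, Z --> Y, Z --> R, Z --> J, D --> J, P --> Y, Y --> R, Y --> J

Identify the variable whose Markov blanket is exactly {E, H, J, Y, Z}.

D

The target node must have every member of {E, H, J, Y, Z} as a parent, child, or co-parent, and no others.
Parents of D: E, H; children: J; co-parents: E, Y, Z.
These exactly cover the given set, so the node is D.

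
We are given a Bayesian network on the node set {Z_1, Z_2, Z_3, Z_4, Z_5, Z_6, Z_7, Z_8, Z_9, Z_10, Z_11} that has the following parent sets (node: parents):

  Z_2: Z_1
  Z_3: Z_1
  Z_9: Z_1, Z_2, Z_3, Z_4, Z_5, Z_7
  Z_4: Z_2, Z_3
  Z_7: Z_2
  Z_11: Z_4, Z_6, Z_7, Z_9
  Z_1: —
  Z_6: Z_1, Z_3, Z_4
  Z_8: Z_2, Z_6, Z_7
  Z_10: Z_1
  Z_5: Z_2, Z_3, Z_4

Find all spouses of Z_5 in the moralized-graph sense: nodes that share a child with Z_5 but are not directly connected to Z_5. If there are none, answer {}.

{Z_1, Z_7}

Children of Z_5: Z_9.
  Z_9 also has parents Z_1, Z_2, Z_3, Z_4, Z_7.
Excluding nodes already adjacent to Z_5 (Z_2, Z_3, Z_4, Z_9), the co-parent-only contribution is {Z_1, Z_7}.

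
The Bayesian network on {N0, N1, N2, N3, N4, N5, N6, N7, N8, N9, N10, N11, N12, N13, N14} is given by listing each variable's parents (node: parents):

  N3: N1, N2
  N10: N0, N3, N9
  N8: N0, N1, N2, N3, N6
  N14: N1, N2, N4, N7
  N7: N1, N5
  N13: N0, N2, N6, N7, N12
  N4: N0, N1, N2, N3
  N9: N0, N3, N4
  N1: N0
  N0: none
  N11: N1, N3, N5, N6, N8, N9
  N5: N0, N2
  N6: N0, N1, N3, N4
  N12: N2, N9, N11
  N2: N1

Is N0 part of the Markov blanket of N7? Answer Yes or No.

Yes

N0 is a co-parent of N7: both are parents of N13.
So N0 ∈ MB(N7).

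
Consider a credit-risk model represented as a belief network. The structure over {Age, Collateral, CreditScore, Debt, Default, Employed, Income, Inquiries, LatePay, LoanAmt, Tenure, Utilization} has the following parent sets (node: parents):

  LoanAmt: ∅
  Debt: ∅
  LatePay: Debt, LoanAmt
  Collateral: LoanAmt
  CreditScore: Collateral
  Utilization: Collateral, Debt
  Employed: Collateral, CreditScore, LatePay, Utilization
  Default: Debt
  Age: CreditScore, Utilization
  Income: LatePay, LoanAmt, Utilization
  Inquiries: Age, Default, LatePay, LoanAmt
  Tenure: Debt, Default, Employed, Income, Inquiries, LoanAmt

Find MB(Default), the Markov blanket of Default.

Default's children: Inquiries, Tenure.
Pa(Default) = {Debt}.
For each child, the remaining parents (spouses of Default):
  parents(Inquiries) \ {Default} = {Age, LatePay, LoanAmt}.
  parents(Tenure) \ {Default} = {Debt, Employed, Income, Inquiries, LoanAmt}.
MB(Default) = {Age, Debt, Employed, Income, Inquiries, LatePay, LoanAmt, Tenure}.

{Age, Debt, Employed, Income, Inquiries, LatePay, LoanAmt, Tenure}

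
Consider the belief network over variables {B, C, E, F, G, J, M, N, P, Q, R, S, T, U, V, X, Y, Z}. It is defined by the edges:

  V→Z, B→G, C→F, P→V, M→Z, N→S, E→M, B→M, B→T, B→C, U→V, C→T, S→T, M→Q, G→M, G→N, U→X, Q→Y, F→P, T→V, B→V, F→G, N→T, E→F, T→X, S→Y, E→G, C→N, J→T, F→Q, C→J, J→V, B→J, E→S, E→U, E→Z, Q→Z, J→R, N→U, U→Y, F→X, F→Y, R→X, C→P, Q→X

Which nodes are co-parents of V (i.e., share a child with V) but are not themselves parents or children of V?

Children of V: Z.
  Z: E, M, Q
Excluding nodes already adjacent to V (B, J, P, T, U, Z), the co-parent-only contribution is {E, M, Q}.

{E, M, Q}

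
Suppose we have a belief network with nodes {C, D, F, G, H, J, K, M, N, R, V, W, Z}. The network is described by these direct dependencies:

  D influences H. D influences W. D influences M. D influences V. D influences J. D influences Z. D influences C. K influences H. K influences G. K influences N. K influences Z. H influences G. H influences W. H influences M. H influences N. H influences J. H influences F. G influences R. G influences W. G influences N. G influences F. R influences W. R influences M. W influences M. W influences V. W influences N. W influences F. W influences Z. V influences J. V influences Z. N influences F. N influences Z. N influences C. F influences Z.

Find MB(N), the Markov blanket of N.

Pa(N) = {G, H, K, W}.
N's children: C, F, Z.
Co-parents of N (other parents of its children):
  F's other parents are G, H, W.
  Z's other parents are D, F, K, V, W.
  parents(C) \ {N} = {D}.
Taking the union gives {C, D, F, G, H, K, V, W, Z}.

{C, D, F, G, H, K, V, W, Z}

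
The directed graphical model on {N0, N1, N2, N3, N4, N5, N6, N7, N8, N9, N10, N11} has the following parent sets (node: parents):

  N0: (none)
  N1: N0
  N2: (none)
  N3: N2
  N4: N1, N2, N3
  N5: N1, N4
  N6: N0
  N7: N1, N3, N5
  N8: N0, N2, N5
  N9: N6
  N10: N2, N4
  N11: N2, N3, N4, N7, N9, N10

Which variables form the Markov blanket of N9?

{N2, N3, N4, N6, N7, N10, N11}

Parents of N9: N6.
Ch(N9) = {N11}.
Other parents of N9's children:
  N11's other parents are N2, N3, N4, N7, N10.
MB(N9) = {N2, N3, N4, N6, N7, N10, N11}.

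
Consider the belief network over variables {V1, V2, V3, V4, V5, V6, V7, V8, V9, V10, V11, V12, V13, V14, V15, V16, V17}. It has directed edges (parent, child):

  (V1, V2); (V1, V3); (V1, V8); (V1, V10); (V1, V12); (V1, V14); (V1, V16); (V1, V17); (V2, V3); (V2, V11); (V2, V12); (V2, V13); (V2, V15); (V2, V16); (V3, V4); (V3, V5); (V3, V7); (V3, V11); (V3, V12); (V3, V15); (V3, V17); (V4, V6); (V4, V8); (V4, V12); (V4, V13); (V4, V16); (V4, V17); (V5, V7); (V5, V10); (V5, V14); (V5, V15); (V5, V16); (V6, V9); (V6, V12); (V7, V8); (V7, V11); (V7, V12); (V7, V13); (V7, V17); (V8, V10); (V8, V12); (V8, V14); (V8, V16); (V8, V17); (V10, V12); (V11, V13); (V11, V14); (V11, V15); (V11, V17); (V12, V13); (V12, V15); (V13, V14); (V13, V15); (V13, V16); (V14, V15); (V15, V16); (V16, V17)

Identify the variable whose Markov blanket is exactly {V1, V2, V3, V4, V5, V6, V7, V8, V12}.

The target node must have every member of {V1, V2, V3, V4, V5, V6, V7, V8, V12} as a parent, child, or co-parent, and no others.
Parents of V10: V1, V5, V8; children: V12; co-parents: V1, V2, V3, V4, V6, V7, V8.
These exactly cover the given set, so the node is V10.

V10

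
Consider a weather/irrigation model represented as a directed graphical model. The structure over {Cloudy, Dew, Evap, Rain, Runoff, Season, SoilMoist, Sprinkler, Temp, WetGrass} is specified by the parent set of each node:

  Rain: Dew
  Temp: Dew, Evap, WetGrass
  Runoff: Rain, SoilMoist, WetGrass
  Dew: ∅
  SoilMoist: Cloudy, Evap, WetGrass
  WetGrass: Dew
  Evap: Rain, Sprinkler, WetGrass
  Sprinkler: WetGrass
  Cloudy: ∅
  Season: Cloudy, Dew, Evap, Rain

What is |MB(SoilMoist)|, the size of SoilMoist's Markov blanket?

5

Children of SoilMoist: Runoff.
Pa(SoilMoist) = {Cloudy, Evap, WetGrass}.
For each child, the remaining parents (spouses of SoilMoist):
  Runoff: Rain, WetGrass
MB(SoilMoist) = {Cloudy, Evap, Rain, Runoff, WetGrass}, which has 5 nodes.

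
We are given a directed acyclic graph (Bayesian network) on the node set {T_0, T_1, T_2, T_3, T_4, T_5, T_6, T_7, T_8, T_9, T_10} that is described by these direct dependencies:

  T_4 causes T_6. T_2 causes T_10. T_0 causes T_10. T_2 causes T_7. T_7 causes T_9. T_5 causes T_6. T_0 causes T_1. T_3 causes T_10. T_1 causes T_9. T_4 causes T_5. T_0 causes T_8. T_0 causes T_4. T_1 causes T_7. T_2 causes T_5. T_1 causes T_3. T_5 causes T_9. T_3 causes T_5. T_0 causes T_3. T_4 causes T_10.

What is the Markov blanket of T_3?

By definition, MB(T_3) is built from T_3's parents, T_3's children, and the co-parents of T_3.
T_3's parents: T_0, T_1.
Children of T_3: T_5, T_10.
Co-parents of T_3 (other parents of its children):
  T_5's other parents are T_2, T_4.
  parents(T_10) \ {T_3} = {T_0, T_2, T_4}.
So the Markov blanket of T_3 is {T_0, T_1, T_2, T_4, T_5, T_10}.

{T_0, T_1, T_2, T_4, T_5, T_10}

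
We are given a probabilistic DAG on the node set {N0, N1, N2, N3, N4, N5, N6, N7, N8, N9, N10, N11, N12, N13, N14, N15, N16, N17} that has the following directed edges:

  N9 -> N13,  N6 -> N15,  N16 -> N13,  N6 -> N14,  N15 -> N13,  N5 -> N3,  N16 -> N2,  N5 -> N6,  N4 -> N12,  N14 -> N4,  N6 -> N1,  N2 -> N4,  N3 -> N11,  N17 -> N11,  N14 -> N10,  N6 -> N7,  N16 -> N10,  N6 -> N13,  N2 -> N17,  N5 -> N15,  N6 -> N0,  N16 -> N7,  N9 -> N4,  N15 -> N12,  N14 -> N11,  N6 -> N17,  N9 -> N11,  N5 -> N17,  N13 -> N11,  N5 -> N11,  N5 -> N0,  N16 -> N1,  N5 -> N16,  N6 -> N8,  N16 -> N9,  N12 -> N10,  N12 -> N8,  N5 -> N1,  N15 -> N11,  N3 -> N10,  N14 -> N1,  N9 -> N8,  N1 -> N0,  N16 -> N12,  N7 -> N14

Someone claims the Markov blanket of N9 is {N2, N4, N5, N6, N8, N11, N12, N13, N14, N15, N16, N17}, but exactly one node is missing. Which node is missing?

The Markov blanket of a node is its parents, its children, and the other parents of its children.
N9's children: N4, N8, N11, N13.
Parents of N9: N16.
For each child, the remaining parents (spouses of N9):
  N4 also has parents N2, N14.
  parents(N13) \ {N9} = {N6, N15, N16}.
  N11's other parents are N3, N5, N13, N14, N15, N17.
  parents(N8) \ {N9} = {N6, N12}.
MB(N9) = {N2, N3, N4, N5, N6, N8, N11, N12, N13, N14, N15, N16, N17}.
Comparing with the claimed set, N3 is missing.

N3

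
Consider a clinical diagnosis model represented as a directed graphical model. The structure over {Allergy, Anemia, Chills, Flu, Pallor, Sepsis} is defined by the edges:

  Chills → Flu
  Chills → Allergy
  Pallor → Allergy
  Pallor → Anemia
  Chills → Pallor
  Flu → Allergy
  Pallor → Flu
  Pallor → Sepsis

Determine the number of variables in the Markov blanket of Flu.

Pa(Flu) = {Chills, Pallor}.
Flu's children: Allergy.
Parents of each child, excluding Flu:
  parents(Allergy) \ {Flu} = {Chills, Pallor}.
MB(Flu) = {Allergy, Chills, Pallor}, which has 3 nodes.

3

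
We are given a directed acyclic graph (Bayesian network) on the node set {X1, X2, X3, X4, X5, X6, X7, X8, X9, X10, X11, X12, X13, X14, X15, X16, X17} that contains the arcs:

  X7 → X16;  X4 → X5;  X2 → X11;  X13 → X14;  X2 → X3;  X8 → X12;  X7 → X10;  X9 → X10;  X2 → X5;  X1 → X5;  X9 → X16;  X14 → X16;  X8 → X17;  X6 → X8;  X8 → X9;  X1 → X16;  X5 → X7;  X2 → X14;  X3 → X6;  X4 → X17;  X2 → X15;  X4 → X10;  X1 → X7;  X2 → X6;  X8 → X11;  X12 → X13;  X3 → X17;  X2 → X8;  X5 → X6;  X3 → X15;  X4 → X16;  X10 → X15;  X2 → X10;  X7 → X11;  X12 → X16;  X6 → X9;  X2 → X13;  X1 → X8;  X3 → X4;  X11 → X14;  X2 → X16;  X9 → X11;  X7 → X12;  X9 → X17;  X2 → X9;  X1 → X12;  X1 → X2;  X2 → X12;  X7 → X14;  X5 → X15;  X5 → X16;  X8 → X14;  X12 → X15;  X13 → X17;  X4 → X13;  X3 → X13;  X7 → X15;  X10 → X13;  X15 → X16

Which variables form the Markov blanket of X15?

{X1, X2, X3, X4, X5, X7, X9, X10, X12, X14, X16}

Parents of X15: X2, X3, X5, X7, X10, X12.
X15 has child X16.
Other parents of X15's children:
  parents(X16) \ {X15} = {X1, X2, X4, X5, X7, X9, X12, X14}.
MB(X15) = {X1, X2, X3, X4, X5, X7, X9, X10, X12, X14, X16}.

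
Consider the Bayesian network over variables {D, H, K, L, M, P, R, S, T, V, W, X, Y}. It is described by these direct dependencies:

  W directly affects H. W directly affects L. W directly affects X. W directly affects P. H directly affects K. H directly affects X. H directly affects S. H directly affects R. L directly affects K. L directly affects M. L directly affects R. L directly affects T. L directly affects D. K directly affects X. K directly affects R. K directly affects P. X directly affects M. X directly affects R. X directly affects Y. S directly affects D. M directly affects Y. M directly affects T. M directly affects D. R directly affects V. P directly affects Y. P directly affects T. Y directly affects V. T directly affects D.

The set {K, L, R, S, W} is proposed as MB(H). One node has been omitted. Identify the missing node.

X

Ch(H) = {K, R, S, X}.
H has parent W.
Co-parents of H (other parents of its children):
  parents(K) \ {H} = {L}.
  X's other parents are K, W.
  S has no other parent.
  parents(R) \ {H} = {K, L, X}.
MB(H) = {K, L, R, S, W, X}.
Comparing with the claimed set, X is missing.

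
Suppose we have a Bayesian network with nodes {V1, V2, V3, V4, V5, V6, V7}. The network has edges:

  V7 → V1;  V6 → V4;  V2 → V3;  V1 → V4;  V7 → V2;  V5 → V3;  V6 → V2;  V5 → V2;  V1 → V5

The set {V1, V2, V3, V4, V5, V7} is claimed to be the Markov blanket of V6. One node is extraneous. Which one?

V3

Parents of V6: none.
Ch(V6) = {V2, V4}.
Co-parents of V6 (other parents of its children):
  V4: V1
  V2: V5, V7
MB(V6) = {V1, V2, V4, V5, V7}.
V3 is neither a parent, child, nor co-parent of V6, so it does not belong.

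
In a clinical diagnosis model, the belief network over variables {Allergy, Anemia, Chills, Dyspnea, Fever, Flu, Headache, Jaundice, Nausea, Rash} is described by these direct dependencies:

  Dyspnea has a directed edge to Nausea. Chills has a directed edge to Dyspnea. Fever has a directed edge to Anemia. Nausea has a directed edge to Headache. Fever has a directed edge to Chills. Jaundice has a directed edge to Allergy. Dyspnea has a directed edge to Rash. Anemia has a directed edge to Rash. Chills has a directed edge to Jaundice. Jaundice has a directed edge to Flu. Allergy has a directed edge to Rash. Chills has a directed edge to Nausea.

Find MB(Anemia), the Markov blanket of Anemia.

Parents of Anemia: Fever.
Anemia's children: Rash.
Co-parents of Anemia (other parents of its children):
  parents(Rash) \ {Anemia} = {Allergy, Dyspnea}.
MB(Anemia) = {Allergy, Dyspnea, Fever, Rash}.

{Allergy, Dyspnea, Fever, Rash}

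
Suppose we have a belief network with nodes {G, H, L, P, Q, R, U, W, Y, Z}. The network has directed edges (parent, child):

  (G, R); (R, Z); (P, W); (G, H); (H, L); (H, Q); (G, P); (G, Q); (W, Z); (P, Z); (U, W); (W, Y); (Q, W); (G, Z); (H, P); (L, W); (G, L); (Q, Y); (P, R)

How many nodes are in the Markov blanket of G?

G has children H, L, P, Q, R, Z.
Pa(G) = {}.
For each child, the remaining parents (spouses of G):
  H: —
  L: H
  P: H
  Q: H
  R: P
  Z: P, R, W
MB(G) = {H, L, P, Q, R, W, Z}, which has 7 nodes.

7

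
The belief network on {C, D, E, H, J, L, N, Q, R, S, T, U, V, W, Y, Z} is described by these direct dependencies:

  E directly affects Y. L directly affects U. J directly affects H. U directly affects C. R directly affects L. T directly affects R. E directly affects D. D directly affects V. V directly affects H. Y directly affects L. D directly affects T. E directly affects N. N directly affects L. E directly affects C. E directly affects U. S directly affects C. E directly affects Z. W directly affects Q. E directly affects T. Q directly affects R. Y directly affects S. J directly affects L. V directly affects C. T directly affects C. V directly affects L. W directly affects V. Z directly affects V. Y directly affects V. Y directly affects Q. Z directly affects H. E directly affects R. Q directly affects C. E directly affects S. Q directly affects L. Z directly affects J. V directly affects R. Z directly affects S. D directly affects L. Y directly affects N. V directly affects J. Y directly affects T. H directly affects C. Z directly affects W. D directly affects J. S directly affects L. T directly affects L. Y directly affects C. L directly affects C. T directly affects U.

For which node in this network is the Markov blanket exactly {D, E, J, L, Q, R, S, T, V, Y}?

The target node must have every member of {D, E, J, L, Q, R, S, T, V, Y} as a parent, child, or co-parent, and no others.
Parents of N: E, Y; children: L; co-parents: D, J, Q, R, S, T, V, Y.
These exactly cover the given set, so the node is N.

N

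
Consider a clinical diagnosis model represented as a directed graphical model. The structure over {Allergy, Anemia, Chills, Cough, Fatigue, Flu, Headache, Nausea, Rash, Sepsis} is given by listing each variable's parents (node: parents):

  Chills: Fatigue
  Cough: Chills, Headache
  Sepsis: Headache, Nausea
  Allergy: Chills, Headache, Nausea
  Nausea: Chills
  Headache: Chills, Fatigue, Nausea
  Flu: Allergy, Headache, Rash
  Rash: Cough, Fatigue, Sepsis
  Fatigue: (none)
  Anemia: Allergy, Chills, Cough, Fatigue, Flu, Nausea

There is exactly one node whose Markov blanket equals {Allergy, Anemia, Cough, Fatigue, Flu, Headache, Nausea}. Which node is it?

The target node must have every member of {Allergy, Anemia, Cough, Fatigue, Flu, Headache, Nausea} as a parent, child, or co-parent, and no others.
Parents of Chills: Fatigue; children: Allergy, Anemia, Cough, Headache, Nausea; co-parents: Allergy, Cough, Fatigue, Flu, Headache, Nausea.
These exactly cover the given set, so the node is Chills.

Chills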